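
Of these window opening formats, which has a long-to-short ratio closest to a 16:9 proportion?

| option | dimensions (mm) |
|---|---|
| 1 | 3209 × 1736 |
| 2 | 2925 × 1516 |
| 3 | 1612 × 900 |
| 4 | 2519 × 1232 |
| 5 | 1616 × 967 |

3

Ratios (long/short): 1 ≈ 1.849; 2 ≈ 1.929; 3 ≈ 1.791; 4 ≈ 2.045; 5 ≈ 1.671.
16:9 ≈ 1.778; option 3 is nearest (Δ 0.013).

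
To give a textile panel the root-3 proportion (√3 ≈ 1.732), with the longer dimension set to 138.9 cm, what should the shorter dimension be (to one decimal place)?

root-3 ≈ 1.73205.
Shorter side = 138.9 ÷ 1.73205 ≈ 80.194 → 80.2 cm.

80.2 cm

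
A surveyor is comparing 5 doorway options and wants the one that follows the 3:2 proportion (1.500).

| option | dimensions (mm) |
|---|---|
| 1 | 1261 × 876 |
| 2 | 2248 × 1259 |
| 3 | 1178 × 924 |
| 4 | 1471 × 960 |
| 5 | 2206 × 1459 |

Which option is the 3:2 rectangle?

Ratios (long/short): 1 ≈ 1.439; 2 ≈ 1.786; 3 ≈ 1.275; 4 ≈ 1.532; 5 ≈ 1.512.
3:2 ≈ 1.500; option 5 is nearest (Δ 0.012).

5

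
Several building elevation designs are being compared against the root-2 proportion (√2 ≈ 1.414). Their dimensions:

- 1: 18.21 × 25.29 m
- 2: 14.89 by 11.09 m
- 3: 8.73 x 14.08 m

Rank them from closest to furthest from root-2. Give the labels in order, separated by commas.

1, 2, 3

Ratios: 1 = 25.29 / 18.21 ≈ 1.389; 2 = 14.89 / 11.09 ≈ 1.343; 3 = 14.08 / 8.73 ≈ 1.613.
|Δ from 1.414|: 1 0.025; 2 0.071; 3 0.199.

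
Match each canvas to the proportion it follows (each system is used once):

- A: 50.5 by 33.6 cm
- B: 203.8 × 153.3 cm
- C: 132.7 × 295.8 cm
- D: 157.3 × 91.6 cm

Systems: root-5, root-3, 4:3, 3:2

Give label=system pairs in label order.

A=3:2, B=4:3, C=root-5, D=root-3

Ratios: A ≈ 1.503; B ≈ 1.329; C ≈ 2.229; D ≈ 1.717.
Targets: root-5 ≈ 2.236; root-3 ≈ 1.732; 4:3 ≈ 1.333; 3:2 ≈ 1.500.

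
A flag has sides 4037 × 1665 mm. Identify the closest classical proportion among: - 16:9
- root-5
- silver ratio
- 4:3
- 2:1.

silver ratio

Ratio = 4037 / 1665 ≈ 2.425.
Distances: 16:9 1.778 (Δ 0.647); root-5 2.236 (Δ 0.189); silver ratio 2.414 (Δ 0.011); 4:3 1.333 (Δ 1.092); 2:1 2.000 (Δ 0.425).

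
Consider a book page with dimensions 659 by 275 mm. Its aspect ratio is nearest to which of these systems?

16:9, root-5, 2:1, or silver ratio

silver ratio

659/275 ≈ 2.396. Nearest candidates are silver ratio (2.414, off by 0.018) and root-5 (2.236, off by 0.160).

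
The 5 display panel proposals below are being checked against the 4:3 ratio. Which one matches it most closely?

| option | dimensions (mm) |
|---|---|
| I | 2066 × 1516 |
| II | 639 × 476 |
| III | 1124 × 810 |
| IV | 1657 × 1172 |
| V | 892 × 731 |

II

Ratios (long/short): I ≈ 1.363; II ≈ 1.342; III ≈ 1.388; IV ≈ 1.414; V ≈ 1.220.
4:3 ≈ 1.333; option II is nearest (Δ 0.009).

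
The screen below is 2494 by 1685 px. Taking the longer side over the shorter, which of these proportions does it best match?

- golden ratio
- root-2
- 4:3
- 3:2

2494/1685 ≈ 1.480. Nearest candidates are 3:2 (1.500, off by 0.020) and root-2 (1.414, off by 0.066).

3:2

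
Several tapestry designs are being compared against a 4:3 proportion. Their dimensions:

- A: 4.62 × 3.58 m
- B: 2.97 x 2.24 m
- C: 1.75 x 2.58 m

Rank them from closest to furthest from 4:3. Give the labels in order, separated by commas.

B, A, C

A: 4.62/3.58 ≈ 1.291 → |1.291 − 1.333| = 0.042
B: 2.97/2.24 ≈ 1.326 → |1.326 − 1.333| = 0.007
C: 2.58/1.75 ≈ 1.474 → |1.474 − 1.333| = 0.141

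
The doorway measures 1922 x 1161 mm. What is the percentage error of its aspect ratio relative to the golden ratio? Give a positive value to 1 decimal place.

2.3%

Ratio = 1922 / 1161 ≈ 1.6555.
Ideal golden ratio ≈ 1.6180. |1.6555 − 1.6180| / 1.6180 ≈ 2.32% → 2.3%.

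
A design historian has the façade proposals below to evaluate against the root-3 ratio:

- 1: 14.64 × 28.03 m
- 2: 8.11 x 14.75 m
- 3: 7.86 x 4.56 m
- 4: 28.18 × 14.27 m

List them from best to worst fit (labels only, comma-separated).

3, 2, 1, 4

Ratios: 1 = 28.03 / 14.64 ≈ 1.915; 2 = 14.75 / 8.11 ≈ 1.819; 3 = 7.86 / 4.56 ≈ 1.724; 4 = 28.18 / 14.27 ≈ 1.975.
|Δ from 1.732|: 1 0.183; 2 0.087; 3 0.008; 4 0.243.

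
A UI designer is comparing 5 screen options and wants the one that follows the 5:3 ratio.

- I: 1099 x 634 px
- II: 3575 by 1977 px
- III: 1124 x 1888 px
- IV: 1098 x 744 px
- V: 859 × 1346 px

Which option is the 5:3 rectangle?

III

Ratios (long/short): I ≈ 1.733; II ≈ 1.808; III ≈ 1.680; IV ≈ 1.476; V ≈ 1.567.
5:3 ≈ 1.667; option III is nearest (Δ 0.013).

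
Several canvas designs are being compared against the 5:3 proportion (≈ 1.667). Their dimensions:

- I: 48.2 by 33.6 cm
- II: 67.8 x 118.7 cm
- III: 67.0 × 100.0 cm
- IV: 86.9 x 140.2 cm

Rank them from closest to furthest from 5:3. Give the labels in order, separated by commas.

Ratios: I = 48.2 / 33.6 ≈ 1.435; II = 118.7 / 67.8 ≈ 1.751; III = 100.0 / 67.0 ≈ 1.493; IV = 140.2 / 86.9 ≈ 1.613.
|Δ from 1.667|: I 0.232; II 0.084; III 0.174; IV 0.054.

IV, II, III, I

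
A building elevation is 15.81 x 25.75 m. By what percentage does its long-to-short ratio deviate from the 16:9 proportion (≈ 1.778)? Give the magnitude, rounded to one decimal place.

8.4%

Ratio = 25.75 / 15.81 ≈ 1.6287.
Ideal 16:9 ≈ 1.7778. |1.6287 − 1.7778| / 1.7778 ≈ 8.39% → 8.4%.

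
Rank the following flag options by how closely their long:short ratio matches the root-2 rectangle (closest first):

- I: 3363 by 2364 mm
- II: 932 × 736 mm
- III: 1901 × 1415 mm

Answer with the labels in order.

I: 3363/2364 ≈ 1.423 → |1.423 − 1.414| = 0.009
II: 932/736 ≈ 1.266 → |1.266 − 1.414| = 0.148
III: 1901/1415 ≈ 1.343 → |1.343 − 1.414| = 0.071

I, III, II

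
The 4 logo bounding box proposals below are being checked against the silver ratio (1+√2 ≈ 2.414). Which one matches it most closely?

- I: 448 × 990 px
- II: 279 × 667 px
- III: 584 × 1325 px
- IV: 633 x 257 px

II

Target silver ratio ≈ 2.414.
I: 2.210 (Δ0.204)  II: 2.391 (Δ0.023)  III: 2.269 (Δ0.145)  IV: 2.463 (Δ0.049)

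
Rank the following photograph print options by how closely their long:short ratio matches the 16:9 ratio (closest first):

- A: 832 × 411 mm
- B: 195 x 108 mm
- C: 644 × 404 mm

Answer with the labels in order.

B, C, A

A: 832/411 ≈ 2.024 → |2.024 − 1.778| = 0.246
B: 195/108 ≈ 1.806 → |1.806 − 1.778| = 0.028
C: 644/404 ≈ 1.594 → |1.594 − 1.778| = 0.184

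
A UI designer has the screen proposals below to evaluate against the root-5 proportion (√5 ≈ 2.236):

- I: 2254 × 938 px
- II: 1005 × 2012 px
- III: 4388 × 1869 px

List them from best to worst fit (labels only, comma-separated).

Ratios: I = 2254 / 938 ≈ 2.403; II = 2012 / 1005 ≈ 2.002; III = 4388 / 1869 ≈ 2.348.
|Δ from 2.236|: I 0.167; II 0.234; III 0.112.

III, I, II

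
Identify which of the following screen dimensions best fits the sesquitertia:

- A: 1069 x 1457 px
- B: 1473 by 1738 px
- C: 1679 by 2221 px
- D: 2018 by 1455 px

C

Target 4:3 ≈ 1.333.
A: 1.363 (Δ0.030)  B: 1.180 (Δ0.153)  C: 1.323 (Δ0.010)  D: 1.387 (Δ0.054)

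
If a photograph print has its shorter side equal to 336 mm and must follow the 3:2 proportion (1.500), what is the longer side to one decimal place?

504.0 mm

3:2 = 1.50000.
Longer side = 336 × 1.50000 ≈ 504.000 → 504.0 mm.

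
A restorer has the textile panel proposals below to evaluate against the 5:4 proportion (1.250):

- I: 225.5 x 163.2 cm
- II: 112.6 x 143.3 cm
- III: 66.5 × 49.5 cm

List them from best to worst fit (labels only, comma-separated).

I: 225.5/163.2 ≈ 1.382 → |1.382 − 1.250| = 0.132
II: 143.3/112.6 ≈ 1.273 → |1.273 − 1.250| = 0.023
III: 66.5/49.5 ≈ 1.343 → |1.343 − 1.250| = 0.093

II, III, I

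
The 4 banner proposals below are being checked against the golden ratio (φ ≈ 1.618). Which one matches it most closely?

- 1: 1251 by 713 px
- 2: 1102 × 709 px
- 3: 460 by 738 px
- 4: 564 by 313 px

3

Target golden ratio ≈ 1.618.
1: 1.755 (Δ0.137)  2: 1.554 (Δ0.064)  3: 1.604 (Δ0.014)  4: 1.802 (Δ0.184)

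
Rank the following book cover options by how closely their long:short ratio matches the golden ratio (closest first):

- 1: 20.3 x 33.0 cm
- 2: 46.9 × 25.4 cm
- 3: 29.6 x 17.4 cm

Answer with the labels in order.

Ratios: 1 = 33.0 / 20.3 ≈ 1.626; 2 = 46.9 / 25.4 ≈ 1.846; 3 = 29.6 / 17.4 ≈ 1.701.
|Δ from 1.618|: 1 0.008; 2 0.228; 3 0.083.

1, 3, 2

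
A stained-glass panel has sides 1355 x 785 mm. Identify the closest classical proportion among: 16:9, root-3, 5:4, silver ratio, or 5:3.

Ratio = 1355 / 785 ≈ 1.726.
Distances: 16:9 1.778 (Δ 0.052); root-3 1.732 (Δ 0.006); 5:4 1.250 (Δ 0.476); silver ratio 2.414 (Δ 0.688); 5:3 1.667 (Δ 0.059).

root-3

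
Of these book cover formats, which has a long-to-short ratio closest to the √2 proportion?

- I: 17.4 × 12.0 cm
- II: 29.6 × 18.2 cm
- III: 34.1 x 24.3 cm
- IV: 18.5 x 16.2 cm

Target root-2 ≈ 1.414.
I: 1.450 (Δ0.036)  II: 1.626 (Δ0.212)  III: 1.403 (Δ0.011)  IV: 1.142 (Δ0.272)

III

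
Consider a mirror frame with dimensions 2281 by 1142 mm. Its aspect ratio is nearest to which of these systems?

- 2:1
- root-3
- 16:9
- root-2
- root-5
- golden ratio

2:1

Ratio = 2281 / 1142 ≈ 1.997.
Distances: 2:1 2.000 (Δ 0.003); root-3 1.732 (Δ 0.265); 16:9 1.778 (Δ 0.219); root-2 1.414 (Δ 0.583); root-5 2.236 (Δ 0.239); golden ratio 1.618 (Δ 0.379).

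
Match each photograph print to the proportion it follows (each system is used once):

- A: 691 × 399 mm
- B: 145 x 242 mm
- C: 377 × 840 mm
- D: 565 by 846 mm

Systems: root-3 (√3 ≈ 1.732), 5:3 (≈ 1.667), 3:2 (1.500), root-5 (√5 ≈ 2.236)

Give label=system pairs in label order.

A=root-3, B=5:3, C=root-5, D=3:2

A = 691/399 ≈ 1.732 → root-3 (1.732)
B = 242/145 ≈ 1.669 → 5:3 (1.667)
C = 840/377 ≈ 2.228 → root-5 (2.236)
D = 846/565 ≈ 1.497 → 3:2 (1.500)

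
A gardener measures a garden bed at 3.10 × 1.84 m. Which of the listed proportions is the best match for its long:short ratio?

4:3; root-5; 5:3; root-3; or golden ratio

5:3

Ratio = 3.10 / 1.84 ≈ 1.685.
Distances: 4:3 1.333 (Δ 0.352); root-5 2.236 (Δ 0.551); 5:3 1.667 (Δ 0.018); root-3 1.732 (Δ 0.047); golden ratio 1.618 (Δ 0.067).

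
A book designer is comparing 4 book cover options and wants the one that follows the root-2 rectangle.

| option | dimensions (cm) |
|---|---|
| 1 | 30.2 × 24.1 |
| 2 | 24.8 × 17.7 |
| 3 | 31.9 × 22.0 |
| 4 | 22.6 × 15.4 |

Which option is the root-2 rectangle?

2

Target root-2 ≈ 1.414.
1: 1.253 (Δ0.161)  2: 1.401 (Δ0.013)  3: 1.450 (Δ0.036)  4: 1.468 (Δ0.054)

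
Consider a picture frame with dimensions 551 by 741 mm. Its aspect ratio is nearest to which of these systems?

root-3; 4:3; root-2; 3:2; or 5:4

Ratio = 741 / 551 ≈ 1.345.
Distances: root-3 1.732 (Δ 0.387); 4:3 1.333 (Δ 0.012); root-2 1.414 (Δ 0.069); 3:2 1.500 (Δ 0.155); 5:4 1.250 (Δ 0.095).

4:3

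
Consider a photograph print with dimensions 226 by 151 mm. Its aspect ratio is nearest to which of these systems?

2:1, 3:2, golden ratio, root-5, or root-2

3:2

226/151 ≈ 1.497. Nearest candidates are 3:2 (1.500, off by 0.003) and root-2 (1.414, off by 0.083).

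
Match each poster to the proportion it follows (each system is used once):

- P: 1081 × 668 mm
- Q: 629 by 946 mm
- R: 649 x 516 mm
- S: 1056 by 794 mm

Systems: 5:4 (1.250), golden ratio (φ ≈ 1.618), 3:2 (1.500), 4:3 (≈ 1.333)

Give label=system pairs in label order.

Ratios: P ≈ 1.618; Q ≈ 1.504; R ≈ 1.258; S ≈ 1.330.
Targets: 5:4 ≈ 1.250; golden ratio ≈ 1.618; 3:2 ≈ 1.500; 4:3 ≈ 1.333.

P=golden ratio, Q=3:2, R=5:4, S=4:3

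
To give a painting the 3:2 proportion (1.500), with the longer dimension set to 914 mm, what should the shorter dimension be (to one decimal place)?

609.3 mm

3:2 = 1.50000.
Shorter side = 914 ÷ 1.50000 ≈ 609.333 → 609.3 mm.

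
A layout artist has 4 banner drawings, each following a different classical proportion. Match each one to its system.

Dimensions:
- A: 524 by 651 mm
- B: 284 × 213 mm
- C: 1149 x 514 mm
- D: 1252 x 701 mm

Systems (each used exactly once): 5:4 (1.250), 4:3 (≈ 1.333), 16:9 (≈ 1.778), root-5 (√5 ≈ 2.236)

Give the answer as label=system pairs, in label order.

A=5:4, B=4:3, C=root-5, D=16:9

A = 651/524 ≈ 1.242 → 5:4 (1.250)
B = 284/213 ≈ 1.333 → 4:3 (1.333)
C = 1149/514 ≈ 2.235 → root-5 (2.236)
D = 1252/701 ≈ 1.786 → 16:9 (1.778)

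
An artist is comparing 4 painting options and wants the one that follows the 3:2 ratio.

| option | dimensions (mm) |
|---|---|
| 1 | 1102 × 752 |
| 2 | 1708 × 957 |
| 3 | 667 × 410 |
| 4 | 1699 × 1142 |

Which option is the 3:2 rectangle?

4

Target 3:2 ≈ 1.500.
1: 1.465 (Δ0.035)  2: 1.785 (Δ0.285)  3: 1.627 (Δ0.127)  4: 1.488 (Δ0.012)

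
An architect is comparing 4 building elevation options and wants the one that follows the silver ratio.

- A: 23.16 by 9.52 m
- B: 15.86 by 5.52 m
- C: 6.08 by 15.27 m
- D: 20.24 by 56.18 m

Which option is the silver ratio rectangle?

Target silver ratio ≈ 2.414.
A: 2.433 (Δ0.019)  B: 2.873 (Δ0.459)  C: 2.512 (Δ0.098)  D: 2.776 (Δ0.362)

A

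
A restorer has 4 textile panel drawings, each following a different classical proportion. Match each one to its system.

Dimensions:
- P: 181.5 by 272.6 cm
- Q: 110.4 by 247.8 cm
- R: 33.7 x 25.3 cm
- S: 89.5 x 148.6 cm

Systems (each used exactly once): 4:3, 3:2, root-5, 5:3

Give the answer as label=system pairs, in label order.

P=3:2, Q=root-5, R=4:3, S=5:3

Ratios: P ≈ 1.502; Q ≈ 2.245; R ≈ 1.332; S ≈ 1.660.
Targets: 4:3 ≈ 1.333; 3:2 ≈ 1.500; root-5 ≈ 2.236; 5:3 ≈ 1.667.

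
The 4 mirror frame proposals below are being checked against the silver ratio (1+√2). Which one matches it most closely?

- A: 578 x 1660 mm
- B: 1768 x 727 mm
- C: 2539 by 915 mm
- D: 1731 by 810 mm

B

Ratios (long/short): A ≈ 2.872; B ≈ 2.432; C ≈ 2.775; D ≈ 2.137.
silver ratio ≈ 2.414; option B is nearest (Δ 0.018).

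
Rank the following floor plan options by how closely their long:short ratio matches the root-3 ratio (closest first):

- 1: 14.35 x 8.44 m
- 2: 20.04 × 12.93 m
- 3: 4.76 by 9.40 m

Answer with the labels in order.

1, 2, 3

1: 14.35/8.44 ≈ 1.700 → |1.700 − 1.732| = 0.032
2: 20.04/12.93 ≈ 1.550 → |1.550 − 1.732| = 0.182
3: 9.40/4.76 ≈ 1.975 → |1.975 − 1.732| = 0.243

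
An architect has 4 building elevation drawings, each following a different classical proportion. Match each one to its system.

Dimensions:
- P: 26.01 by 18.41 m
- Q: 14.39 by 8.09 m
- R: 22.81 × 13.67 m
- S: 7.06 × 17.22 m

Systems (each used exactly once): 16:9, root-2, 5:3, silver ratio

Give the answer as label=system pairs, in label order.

P = 26.01/18.41 ≈ 1.413 → root-2 (1.414)
Q = 14.39/8.09 ≈ 1.779 → 16:9 (1.778)
R = 22.81/13.67 ≈ 1.669 → 5:3 (1.667)
S = 17.22/7.06 ≈ 2.439 → silver ratio (2.414)

P=root-2, Q=16:9, R=5:3, S=silver ratio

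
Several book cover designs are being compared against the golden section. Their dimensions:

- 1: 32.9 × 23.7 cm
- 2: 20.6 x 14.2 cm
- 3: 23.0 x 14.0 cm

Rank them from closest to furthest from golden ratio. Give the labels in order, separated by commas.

3, 2, 1

1: 32.9/23.7 ≈ 1.388 → |1.388 − 1.618| = 0.230
2: 20.6/14.2 ≈ 1.451 → |1.451 − 1.618| = 0.167
3: 23.0/14.0 ≈ 1.643 → |1.643 − 1.618| = 0.025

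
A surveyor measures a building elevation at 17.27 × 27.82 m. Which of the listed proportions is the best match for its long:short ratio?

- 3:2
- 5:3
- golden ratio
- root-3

Ratio = 27.82 / 17.27 ≈ 1.611.
Distances: 3:2 1.500 (Δ 0.111); 5:3 1.667 (Δ 0.056); golden ratio 1.618 (Δ 0.007); root-3 1.732 (Δ 0.121).

golden ratio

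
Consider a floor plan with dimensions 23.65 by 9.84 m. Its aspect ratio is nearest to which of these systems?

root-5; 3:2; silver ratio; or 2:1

silver ratio

23.65/9.84 ≈ 2.403. Nearest candidates are silver ratio (2.414, off by 0.011) and root-5 (2.236, off by 0.167).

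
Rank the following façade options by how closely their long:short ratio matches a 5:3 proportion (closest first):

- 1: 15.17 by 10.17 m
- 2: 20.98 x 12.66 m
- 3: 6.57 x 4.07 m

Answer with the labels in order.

2, 3, 1

Ratios: 1 = 15.17 / 10.17 ≈ 1.492; 2 = 20.98 / 12.66 ≈ 1.657; 3 = 6.57 / 4.07 ≈ 1.614.
|Δ from 1.667|: 1 0.175; 2 0.010; 3 0.053.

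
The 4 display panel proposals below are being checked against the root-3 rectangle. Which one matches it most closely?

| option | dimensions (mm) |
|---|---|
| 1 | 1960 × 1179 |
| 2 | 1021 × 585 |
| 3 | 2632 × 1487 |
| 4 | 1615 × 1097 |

2

Target root-3 ≈ 1.732.
1: 1.662 (Δ0.070)  2: 1.745 (Δ0.013)  3: 1.770 (Δ0.038)  4: 1.472 (Δ0.260)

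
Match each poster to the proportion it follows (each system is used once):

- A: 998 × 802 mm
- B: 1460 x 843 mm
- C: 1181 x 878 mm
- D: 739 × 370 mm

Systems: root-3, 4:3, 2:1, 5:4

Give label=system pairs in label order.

A=5:4, B=root-3, C=4:3, D=2:1

A = 998/802 ≈ 1.244 → 5:4 (1.250)
B = 1460/843 ≈ 1.732 → root-3 (1.732)
C = 1181/878 ≈ 1.345 → 4:3 (1.333)
D = 739/370 ≈ 1.997 → 2:1 (2.000)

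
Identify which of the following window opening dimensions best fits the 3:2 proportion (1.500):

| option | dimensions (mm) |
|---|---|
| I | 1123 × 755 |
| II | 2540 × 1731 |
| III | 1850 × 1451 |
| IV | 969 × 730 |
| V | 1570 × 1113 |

Target 3:2 ≈ 1.500.
I: 1.487 (Δ0.013)  II: 1.467 (Δ0.033)  III: 1.275 (Δ0.225)  IV: 1.327 (Δ0.173)  V: 1.411 (Δ0.089)

I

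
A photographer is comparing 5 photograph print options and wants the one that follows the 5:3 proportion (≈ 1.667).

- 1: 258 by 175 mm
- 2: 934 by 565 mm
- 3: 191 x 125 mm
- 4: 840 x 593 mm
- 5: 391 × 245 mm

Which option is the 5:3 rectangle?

Target 5:3 ≈ 1.667.
1: 1.474 (Δ0.193)  2: 1.653 (Δ0.014)  3: 1.528 (Δ0.139)  4: 1.417 (Δ0.250)  5: 1.596 (Δ0.071)

2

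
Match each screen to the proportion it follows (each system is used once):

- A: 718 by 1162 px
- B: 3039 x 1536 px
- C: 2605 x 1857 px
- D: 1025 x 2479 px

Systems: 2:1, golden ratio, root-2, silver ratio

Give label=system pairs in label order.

A=golden ratio, B=2:1, C=root-2, D=silver ratio

A = 1162/718 ≈ 1.618 → golden ratio (1.618)
B = 3039/1536 ≈ 1.979 → 2:1 (2.000)
C = 2605/1857 ≈ 1.403 → root-2 (1.414)
D = 2479/1025 ≈ 2.419 → silver ratio (2.414)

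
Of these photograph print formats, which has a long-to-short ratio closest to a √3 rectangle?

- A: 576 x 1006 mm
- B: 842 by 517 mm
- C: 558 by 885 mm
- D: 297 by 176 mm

Ratios (long/short): A ≈ 1.747; B ≈ 1.629; C ≈ 1.586; D ≈ 1.688.
root-3 ≈ 1.732; option A is nearest (Δ 0.015).

A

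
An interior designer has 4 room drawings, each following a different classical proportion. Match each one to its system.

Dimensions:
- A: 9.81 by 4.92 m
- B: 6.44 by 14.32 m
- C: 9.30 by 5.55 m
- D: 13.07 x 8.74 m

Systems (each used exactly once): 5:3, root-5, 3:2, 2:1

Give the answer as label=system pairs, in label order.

A=2:1, B=root-5, C=5:3, D=3:2

A = 9.81/4.92 ≈ 1.994 → 2:1 (2.000)
B = 14.32/6.44 ≈ 2.224 → root-5 (2.236)
C = 9.30/5.55 ≈ 1.676 → 5:3 (1.667)
D = 13.07/8.74 ≈ 1.495 → 3:2 (1.500)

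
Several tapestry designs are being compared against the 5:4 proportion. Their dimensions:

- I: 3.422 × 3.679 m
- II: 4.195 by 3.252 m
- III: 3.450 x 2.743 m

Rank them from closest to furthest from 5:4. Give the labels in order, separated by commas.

I: 3.679/3.422 ≈ 1.075 → |1.075 − 1.250| = 0.175
II: 4.195/3.252 ≈ 1.290 → |1.290 − 1.250| = 0.040
III: 3.450/2.743 ≈ 1.258 → |1.258 − 1.250| = 0.008

III, II, I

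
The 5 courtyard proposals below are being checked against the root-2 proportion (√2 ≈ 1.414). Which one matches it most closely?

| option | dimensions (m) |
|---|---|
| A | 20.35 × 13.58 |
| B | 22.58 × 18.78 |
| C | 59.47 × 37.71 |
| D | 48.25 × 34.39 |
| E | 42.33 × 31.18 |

D

Ratios (long/short): A ≈ 1.499; B ≈ 1.202; C ≈ 1.577; D ≈ 1.403; E ≈ 1.358.
root-2 ≈ 1.414; option D is nearest (Δ 0.011).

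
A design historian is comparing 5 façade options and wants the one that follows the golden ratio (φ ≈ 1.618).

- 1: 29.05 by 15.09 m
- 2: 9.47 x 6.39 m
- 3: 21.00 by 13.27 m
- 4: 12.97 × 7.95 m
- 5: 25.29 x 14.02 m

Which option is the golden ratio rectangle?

4

Target golden ratio ≈ 1.618.
1: 1.925 (Δ0.307)  2: 1.482 (Δ0.136)  3: 1.583 (Δ0.035)  4: 1.631 (Δ0.013)  5: 1.804 (Δ0.186)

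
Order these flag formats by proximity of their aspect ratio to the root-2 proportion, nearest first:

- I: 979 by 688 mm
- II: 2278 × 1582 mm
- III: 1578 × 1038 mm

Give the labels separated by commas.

I, II, III

Ratios: I = 979 / 688 ≈ 1.423; II = 2278 / 1582 ≈ 1.440; III = 1578 / 1038 ≈ 1.520.
|Δ from 1.414|: I 0.009; II 0.026; III 0.106.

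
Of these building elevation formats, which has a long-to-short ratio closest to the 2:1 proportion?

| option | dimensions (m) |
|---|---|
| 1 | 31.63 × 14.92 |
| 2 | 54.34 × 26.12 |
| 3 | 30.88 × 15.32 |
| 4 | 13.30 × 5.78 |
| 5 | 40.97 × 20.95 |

3

Target 2:1 ≈ 2.000.
1: 2.120 (Δ0.120)  2: 2.080 (Δ0.080)  3: 2.016 (Δ0.016)  4: 2.301 (Δ0.301)  5: 1.956 (Δ0.044)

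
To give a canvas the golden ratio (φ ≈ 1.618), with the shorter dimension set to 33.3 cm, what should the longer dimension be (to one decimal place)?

53.9 cm

golden ratio ≈ 1.61803.
Longer side = 33.3 × 1.61803 ≈ 53.880 → 53.9 cm.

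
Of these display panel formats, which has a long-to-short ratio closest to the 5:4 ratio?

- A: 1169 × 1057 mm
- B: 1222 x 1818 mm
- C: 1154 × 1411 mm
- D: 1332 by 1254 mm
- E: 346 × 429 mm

E

Ratios (long/short): A ≈ 1.106; B ≈ 1.488; C ≈ 1.223; D ≈ 1.062; E ≈ 1.240.
5:4 ≈ 1.250; option E is nearest (Δ 0.010).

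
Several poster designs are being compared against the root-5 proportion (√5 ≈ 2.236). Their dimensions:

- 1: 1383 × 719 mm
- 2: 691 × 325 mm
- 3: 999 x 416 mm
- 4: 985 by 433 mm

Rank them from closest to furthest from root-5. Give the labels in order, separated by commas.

4, 2, 3, 1

1: 1383/719 ≈ 1.924 → |1.924 − 2.236| = 0.312
2: 691/325 ≈ 2.126 → |2.126 − 2.236| = 0.110
3: 999/416 ≈ 2.401 → |2.401 − 2.236| = 0.165
4: 985/433 ≈ 2.275 → |2.275 − 2.236| = 0.039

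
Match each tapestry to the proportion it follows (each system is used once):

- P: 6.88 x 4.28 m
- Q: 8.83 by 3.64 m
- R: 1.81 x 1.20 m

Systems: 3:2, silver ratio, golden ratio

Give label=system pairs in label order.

P=golden ratio, Q=silver ratio, R=3:2

Ratios: P ≈ 1.607; Q ≈ 2.426; R ≈ 1.508.
Targets: 3:2 ≈ 1.500; silver ratio ≈ 2.414; golden ratio ≈ 1.618.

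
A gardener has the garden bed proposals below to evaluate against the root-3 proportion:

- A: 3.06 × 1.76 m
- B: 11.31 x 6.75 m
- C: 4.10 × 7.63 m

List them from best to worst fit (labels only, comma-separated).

A, B, C

Ratios: A = 3.06 / 1.76 ≈ 1.739; B = 11.31 / 6.75 ≈ 1.676; C = 7.63 / 4.10 ≈ 1.861.
|Δ from 1.732|: A 0.007; B 0.056; C 0.129.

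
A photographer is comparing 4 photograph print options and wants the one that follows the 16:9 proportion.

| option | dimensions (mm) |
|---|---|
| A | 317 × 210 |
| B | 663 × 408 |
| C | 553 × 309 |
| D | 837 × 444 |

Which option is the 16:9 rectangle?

Ratios (long/short): A ≈ 1.510; B ≈ 1.625; C ≈ 1.790; D ≈ 1.885.
16:9 ≈ 1.778; option C is nearest (Δ 0.012).

C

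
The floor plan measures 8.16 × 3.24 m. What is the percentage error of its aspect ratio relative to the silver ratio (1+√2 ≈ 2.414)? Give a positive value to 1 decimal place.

4.3%

Ratio = 8.16 / 3.24 ≈ 2.5185.
Ideal silver ratio ≈ 2.4142. |2.5185 − 2.4142| / 2.4142 ≈ 4.32% → 4.3%.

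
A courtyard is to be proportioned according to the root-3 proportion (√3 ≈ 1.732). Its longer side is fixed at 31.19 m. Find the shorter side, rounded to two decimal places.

18.01 m

root-3 ≈ 1.73205.
Shorter side = 31.19 ÷ 1.73205 ≈ 18.0076 → 18.01 m.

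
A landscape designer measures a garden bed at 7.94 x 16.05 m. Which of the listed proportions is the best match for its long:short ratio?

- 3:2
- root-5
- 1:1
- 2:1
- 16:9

2:1

Ratio = 16.05 / 7.94 ≈ 2.021.
Distances: 3:2 1.500 (Δ 0.521); root-5 2.236 (Δ 0.215); 1:1 1.000 (Δ 1.021); 2:1 2.000 (Δ 0.021); 16:9 1.778 (Δ 0.243).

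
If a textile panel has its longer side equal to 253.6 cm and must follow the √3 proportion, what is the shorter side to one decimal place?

root-3 ≈ 1.73205.
Shorter side = 253.6 ÷ 1.73205 ≈ 146.416 → 146.4 cm.

146.4 cm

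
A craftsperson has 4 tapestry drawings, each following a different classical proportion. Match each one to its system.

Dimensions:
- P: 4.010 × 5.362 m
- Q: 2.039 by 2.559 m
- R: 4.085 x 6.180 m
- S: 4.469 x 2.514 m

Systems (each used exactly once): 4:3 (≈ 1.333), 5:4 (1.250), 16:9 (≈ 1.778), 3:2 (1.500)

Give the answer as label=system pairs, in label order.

P=4:3, Q=5:4, R=3:2, S=16:9

P = 5.362/4.010 ≈ 1.337 → 4:3 (1.333)
Q = 2.559/2.039 ≈ 1.255 → 5:4 (1.250)
R = 6.180/4.085 ≈ 1.513 → 3:2 (1.500)
S = 4.469/2.514 ≈ 1.778 → 16:9 (1.778)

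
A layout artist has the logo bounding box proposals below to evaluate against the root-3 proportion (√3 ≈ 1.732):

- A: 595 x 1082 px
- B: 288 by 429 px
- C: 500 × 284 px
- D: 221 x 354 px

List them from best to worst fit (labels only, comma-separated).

A: 1082/595 ≈ 1.818 → |1.818 − 1.732| = 0.086
B: 429/288 ≈ 1.490 → |1.490 − 1.732| = 0.242
C: 500/284 ≈ 1.761 → |1.761 − 1.732| = 0.029
D: 354/221 ≈ 1.602 → |1.602 − 1.732| = 0.130

C, A, D, B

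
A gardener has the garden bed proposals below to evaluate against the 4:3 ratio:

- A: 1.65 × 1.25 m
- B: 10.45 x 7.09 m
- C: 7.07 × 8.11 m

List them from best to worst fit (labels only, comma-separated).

A: 1.65/1.25 ≈ 1.320 → |1.320 − 1.333| = 0.013
B: 10.45/7.09 ≈ 1.474 → |1.474 − 1.333| = 0.141
C: 8.11/7.07 ≈ 1.147 → |1.147 − 1.333| = 0.186

A, B, C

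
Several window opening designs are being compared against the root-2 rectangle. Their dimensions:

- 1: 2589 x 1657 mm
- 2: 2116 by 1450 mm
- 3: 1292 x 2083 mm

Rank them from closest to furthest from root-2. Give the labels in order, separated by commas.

2, 1, 3

1: 2589/1657 ≈ 1.562 → |1.562 − 1.414| = 0.148
2: 2116/1450 ≈ 1.459 → |1.459 − 1.414| = 0.045
3: 2083/1292 ≈ 1.612 → |1.612 − 1.414| = 0.198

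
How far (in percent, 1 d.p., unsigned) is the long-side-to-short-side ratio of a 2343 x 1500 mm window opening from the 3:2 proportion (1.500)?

4.1%

Ratio = 2343 / 1500 ≈ 1.5620.
Ideal 3:2 = 1.5000. |1.5620 − 1.5000| / 1.5000 ≈ 4.13% → 4.1%.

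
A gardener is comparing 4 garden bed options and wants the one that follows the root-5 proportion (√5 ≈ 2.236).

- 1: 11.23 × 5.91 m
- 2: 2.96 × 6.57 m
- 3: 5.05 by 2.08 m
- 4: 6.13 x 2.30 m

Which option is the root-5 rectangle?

2

Ratios (long/short): 1 ≈ 1.900; 2 ≈ 2.220; 3 ≈ 2.428; 4 ≈ 2.665.
root-5 ≈ 2.236; option 2 is nearest (Δ 0.016).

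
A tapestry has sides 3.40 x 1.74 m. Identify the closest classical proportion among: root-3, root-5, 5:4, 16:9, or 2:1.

2:1

3.40/1.74 ≈ 1.954. Nearest candidates are 2:1 (2.000, off by 0.046) and 16:9 (1.778, off by 0.176).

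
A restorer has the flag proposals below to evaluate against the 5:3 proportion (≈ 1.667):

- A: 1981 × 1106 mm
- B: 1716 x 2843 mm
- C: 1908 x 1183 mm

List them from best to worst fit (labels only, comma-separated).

B, C, A

A: 1981/1106 ≈ 1.791 → |1.791 − 1.667| = 0.124
B: 2843/1716 ≈ 1.657 → |1.657 − 1.667| = 0.010
C: 1908/1183 ≈ 1.613 → |1.613 − 1.667| = 0.054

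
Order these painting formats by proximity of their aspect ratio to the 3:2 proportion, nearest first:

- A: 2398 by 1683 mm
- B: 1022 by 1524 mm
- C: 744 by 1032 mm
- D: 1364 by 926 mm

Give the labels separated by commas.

B, D, A, C

Ratios: A = 2398 / 1683 ≈ 1.425; B = 1524 / 1022 ≈ 1.491; C = 1032 / 744 ≈ 1.387; D = 1364 / 926 ≈ 1.473.
|Δ from 1.500|: A 0.075; B 0.009; C 0.113; D 0.027.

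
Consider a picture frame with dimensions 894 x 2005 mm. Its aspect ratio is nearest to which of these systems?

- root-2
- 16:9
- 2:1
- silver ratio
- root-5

Ratio = 2005 / 894 ≈ 2.243.
Distances: root-2 1.414 (Δ 0.829); 16:9 1.778 (Δ 0.465); 2:1 2.000 (Δ 0.243); silver ratio 2.414 (Δ 0.171); root-5 2.236 (Δ 0.007).

root-5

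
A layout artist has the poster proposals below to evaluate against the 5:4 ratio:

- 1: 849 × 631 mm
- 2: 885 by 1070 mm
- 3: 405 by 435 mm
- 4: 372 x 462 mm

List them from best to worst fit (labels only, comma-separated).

Ratios: 1 = 849 / 631 ≈ 1.345; 2 = 1070 / 885 ≈ 1.209; 3 = 435 / 405 ≈ 1.074; 4 = 462 / 372 ≈ 1.242.
|Δ from 1.250|: 1 0.095; 2 0.041; 3 0.176; 4 0.008.

4, 2, 1, 3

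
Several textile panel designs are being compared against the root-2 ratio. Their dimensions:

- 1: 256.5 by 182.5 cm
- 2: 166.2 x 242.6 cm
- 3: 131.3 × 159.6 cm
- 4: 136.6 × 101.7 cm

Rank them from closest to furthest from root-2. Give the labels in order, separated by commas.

1: 256.5/182.5 ≈ 1.405 → |1.405 − 1.414| = 0.009
2: 242.6/166.2 ≈ 1.460 → |1.460 − 1.414| = 0.046
3: 159.6/131.3 ≈ 1.216 → |1.216 − 1.414| = 0.198
4: 136.6/101.7 ≈ 1.343 → |1.343 − 1.414| = 0.071

1, 2, 4, 3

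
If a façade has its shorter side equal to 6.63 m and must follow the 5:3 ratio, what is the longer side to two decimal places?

5:3 ≈ 1.66667.
Longer side = 6.63 × 1.66667 ≈ 11.0500 → 11.05 m.

11.05 m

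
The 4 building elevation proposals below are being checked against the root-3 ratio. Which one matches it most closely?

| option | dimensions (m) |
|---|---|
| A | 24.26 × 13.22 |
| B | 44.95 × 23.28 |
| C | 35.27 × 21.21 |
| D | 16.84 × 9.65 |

Ratios (long/short): A ≈ 1.835; B ≈ 1.931; C ≈ 1.663; D ≈ 1.745.
root-3 ≈ 1.732; option D is nearest (Δ 0.013).

D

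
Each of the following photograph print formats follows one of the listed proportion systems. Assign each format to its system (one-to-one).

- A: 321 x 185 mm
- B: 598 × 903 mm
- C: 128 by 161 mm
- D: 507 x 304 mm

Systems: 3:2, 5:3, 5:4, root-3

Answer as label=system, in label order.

Ratios: A ≈ 1.735; B ≈ 1.510; C ≈ 1.258; D ≈ 1.668.
Targets: 3:2 ≈ 1.500; 5:3 ≈ 1.667; 5:4 ≈ 1.250; root-3 ≈ 1.732.

A=root-3, B=3:2, C=5:4, D=5:3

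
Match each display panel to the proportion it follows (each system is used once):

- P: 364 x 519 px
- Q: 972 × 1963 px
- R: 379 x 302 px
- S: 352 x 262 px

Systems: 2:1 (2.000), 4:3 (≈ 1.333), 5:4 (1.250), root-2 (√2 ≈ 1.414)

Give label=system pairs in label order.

P = 519/364 ≈ 1.426 → root-2 (1.414)
Q = 1963/972 ≈ 2.020 → 2:1 (2.000)
R = 379/302 ≈ 1.255 → 5:4 (1.250)
S = 352/262 ≈ 1.344 → 4:3 (1.333)

P=root-2, Q=2:1, R=5:4, S=4:3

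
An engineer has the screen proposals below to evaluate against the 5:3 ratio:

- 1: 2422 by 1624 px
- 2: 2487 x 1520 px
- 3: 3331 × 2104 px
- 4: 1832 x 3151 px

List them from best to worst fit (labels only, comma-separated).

2, 4, 3, 1

Ratios: 1 = 2422 / 1624 ≈ 1.491; 2 = 2487 / 1520 ≈ 1.636; 3 = 3331 / 2104 ≈ 1.583; 4 = 3151 / 1832 ≈ 1.720.
|Δ from 1.667|: 1 0.176; 2 0.031; 3 0.084; 4 0.053.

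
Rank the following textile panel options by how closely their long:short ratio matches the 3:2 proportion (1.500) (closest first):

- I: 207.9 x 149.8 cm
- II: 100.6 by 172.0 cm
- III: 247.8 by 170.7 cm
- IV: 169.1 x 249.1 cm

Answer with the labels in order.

I: 207.9/149.8 ≈ 1.388 → |1.388 − 1.500| = 0.112
II: 172.0/100.6 ≈ 1.710 → |1.710 − 1.500| = 0.210
III: 247.8/170.7 ≈ 1.452 → |1.452 − 1.500| = 0.048
IV: 249.1/169.1 ≈ 1.473 → |1.473 − 1.500| = 0.027

IV, III, I, II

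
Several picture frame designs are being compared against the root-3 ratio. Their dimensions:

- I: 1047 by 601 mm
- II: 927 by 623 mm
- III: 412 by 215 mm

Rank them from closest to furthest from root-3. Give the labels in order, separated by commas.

I, III, II

Ratios: I = 1047 / 601 ≈ 1.742; II = 927 / 623 ≈ 1.488; III = 412 / 215 ≈ 1.916.
|Δ from 1.732|: I 0.010; II 0.244; III 0.184.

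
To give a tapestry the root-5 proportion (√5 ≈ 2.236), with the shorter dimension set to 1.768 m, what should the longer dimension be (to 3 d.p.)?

3.953 m

root-5 ≈ 2.23607.
Longer side = 1.768 × 2.23607 ≈ 3.95337 → 3.953 m.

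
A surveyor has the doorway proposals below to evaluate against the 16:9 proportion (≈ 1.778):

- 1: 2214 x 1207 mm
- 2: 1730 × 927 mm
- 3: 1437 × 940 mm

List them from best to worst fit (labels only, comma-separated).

Ratios: 1 = 2214 / 1207 ≈ 1.834; 2 = 1730 / 927 ≈ 1.866; 3 = 1437 / 940 ≈ 1.529.
|Δ from 1.778|: 1 0.056; 2 0.088; 3 0.249.

1, 2, 3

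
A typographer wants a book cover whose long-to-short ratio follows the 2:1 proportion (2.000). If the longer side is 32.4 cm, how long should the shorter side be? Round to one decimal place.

2:1 = 2.00000.
Shorter side = 32.4 ÷ 2.00000 ≈ 16.200 → 16.2 cm.

16.2 cm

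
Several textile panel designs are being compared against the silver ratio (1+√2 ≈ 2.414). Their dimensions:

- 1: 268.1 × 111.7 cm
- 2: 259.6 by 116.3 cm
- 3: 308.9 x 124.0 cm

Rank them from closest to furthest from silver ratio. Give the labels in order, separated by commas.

Ratios: 1 = 268.1 / 111.7 ≈ 2.400; 2 = 259.6 / 116.3 ≈ 2.232; 3 = 308.9 / 124.0 ≈ 2.491.
|Δ from 2.414|: 1 0.014; 2 0.182; 3 0.077.

1, 3, 2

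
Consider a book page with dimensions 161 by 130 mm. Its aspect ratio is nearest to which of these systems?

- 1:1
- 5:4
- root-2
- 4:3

Ratio = 161 / 130 ≈ 1.238.
Distances: 1:1 1.000 (Δ 0.238); 5:4 1.250 (Δ 0.012); root-2 1.414 (Δ 0.176); 4:3 1.333 (Δ 0.095).

5:4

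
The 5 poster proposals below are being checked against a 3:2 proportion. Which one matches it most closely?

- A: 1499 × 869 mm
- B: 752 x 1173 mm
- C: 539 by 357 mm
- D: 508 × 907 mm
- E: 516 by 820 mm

Ratios (long/short): A ≈ 1.725; B ≈ 1.560; C ≈ 1.510; D ≈ 1.785; E ≈ 1.589.
3:2 ≈ 1.500; option C is nearest (Δ 0.010).

C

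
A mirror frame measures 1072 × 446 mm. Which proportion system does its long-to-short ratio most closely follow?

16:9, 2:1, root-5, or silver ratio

1072/446 ≈ 2.404. Nearest candidates are silver ratio (2.414, off by 0.010) and root-5 (2.236, off by 0.168).

silver ratio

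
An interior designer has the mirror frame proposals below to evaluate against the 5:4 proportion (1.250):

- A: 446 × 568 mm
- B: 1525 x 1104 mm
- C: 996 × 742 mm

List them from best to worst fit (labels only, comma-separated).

Ratios: A = 568 / 446 ≈ 1.274; B = 1525 / 1104 ≈ 1.381; C = 996 / 742 ≈ 1.342.
|Δ from 1.250|: A 0.024; B 0.131; C 0.092.

A, C, B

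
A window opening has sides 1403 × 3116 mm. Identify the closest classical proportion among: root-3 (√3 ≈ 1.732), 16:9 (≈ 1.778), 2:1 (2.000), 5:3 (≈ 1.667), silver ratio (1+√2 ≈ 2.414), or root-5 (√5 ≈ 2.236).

3116/1403 ≈ 2.221. Nearest candidates are root-5 (2.236, off by 0.015) and silver ratio (2.414, off by 0.193).

root-5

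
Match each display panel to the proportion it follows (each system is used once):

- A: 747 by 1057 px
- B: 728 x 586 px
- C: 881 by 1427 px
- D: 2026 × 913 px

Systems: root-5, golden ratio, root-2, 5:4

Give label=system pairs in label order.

A=root-2, B=5:4, C=golden ratio, D=root-5

A = 1057/747 ≈ 1.415 → root-2 (1.414)
B = 728/586 ≈ 1.242 → 5:4 (1.250)
C = 1427/881 ≈ 1.620 → golden ratio (1.618)
D = 2026/913 ≈ 2.219 → root-5 (2.236)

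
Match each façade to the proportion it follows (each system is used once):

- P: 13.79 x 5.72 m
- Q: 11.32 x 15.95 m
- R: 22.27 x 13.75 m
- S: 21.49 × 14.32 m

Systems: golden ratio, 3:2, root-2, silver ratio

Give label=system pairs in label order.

P = 13.79/5.72 ≈ 2.411 → silver ratio (2.414)
Q = 15.95/11.32 ≈ 1.409 → root-2 (1.414)
R = 22.27/13.75 ≈ 1.620 → golden ratio (1.618)
S = 21.49/14.32 ≈ 1.501 → 3:2 (1.500)

P=silver ratio, Q=root-2, R=golden ratio, S=3:2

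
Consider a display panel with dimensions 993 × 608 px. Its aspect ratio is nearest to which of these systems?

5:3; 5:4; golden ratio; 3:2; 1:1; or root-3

golden ratio

Ratio = 993 / 608 ≈ 1.633.
Distances: 5:3 1.667 (Δ 0.034); 5:4 1.250 (Δ 0.383); golden ratio 1.618 (Δ 0.015); 3:2 1.500 (Δ 0.133); 1:1 1.000 (Δ 0.633); root-3 1.732 (Δ 0.099).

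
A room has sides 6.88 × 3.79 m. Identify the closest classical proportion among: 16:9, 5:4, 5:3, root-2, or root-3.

16:9

Ratio = 6.88 / 3.79 ≈ 1.815.
Distances: 16:9 1.778 (Δ 0.037); 5:4 1.250 (Δ 0.565); 5:3 1.667 (Δ 0.148); root-2 1.414 (Δ 0.401); root-3 1.732 (Δ 0.083).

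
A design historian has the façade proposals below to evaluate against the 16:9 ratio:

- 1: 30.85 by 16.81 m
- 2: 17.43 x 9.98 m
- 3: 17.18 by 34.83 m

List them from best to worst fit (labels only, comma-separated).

2, 1, 3

1: 30.85/16.81 ≈ 1.835 → |1.835 − 1.778| = 0.057
2: 17.43/9.98 ≈ 1.746 → |1.746 − 1.778| = 0.032
3: 34.83/17.18 ≈ 2.027 → |2.027 − 1.778| = 0.249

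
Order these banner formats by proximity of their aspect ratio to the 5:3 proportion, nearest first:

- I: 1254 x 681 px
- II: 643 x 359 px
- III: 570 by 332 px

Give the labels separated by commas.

III, II, I

I: 1254/681 ≈ 1.841 → |1.841 − 1.667| = 0.174
II: 643/359 ≈ 1.791 → |1.791 − 1.667| = 0.124
III: 570/332 ≈ 1.717 → |1.717 − 1.667| = 0.050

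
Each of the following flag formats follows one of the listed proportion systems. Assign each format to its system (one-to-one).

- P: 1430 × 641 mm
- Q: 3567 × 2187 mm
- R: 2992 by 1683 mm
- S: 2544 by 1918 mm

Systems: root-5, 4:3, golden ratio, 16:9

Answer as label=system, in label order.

P=root-5, Q=golden ratio, R=16:9, S=4:3

P = 1430/641 ≈ 2.231 → root-5 (2.236)
Q = 3567/2187 ≈ 1.631 → golden ratio (1.618)
R = 2992/1683 ≈ 1.778 → 16:9 (1.778)
S = 2544/1918 ≈ 1.326 → 4:3 (1.333)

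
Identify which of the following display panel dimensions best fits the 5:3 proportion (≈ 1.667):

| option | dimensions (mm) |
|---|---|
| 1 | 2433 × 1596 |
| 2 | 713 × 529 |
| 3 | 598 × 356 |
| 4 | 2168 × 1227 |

3

Ratios (long/short): 1 ≈ 1.524; 2 ≈ 1.348; 3 ≈ 1.680; 4 ≈ 1.767.
5:3 ≈ 1.667; option 3 is nearest (Δ 0.013).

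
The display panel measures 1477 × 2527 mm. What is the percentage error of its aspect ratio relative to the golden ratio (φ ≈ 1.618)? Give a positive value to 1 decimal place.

5.7%

Ratio = 2527 / 1477 ≈ 1.7109.
Ideal golden ratio ≈ 1.6180. |1.7109 − 1.6180| / 1.6180 ≈ 5.74% → 5.7%.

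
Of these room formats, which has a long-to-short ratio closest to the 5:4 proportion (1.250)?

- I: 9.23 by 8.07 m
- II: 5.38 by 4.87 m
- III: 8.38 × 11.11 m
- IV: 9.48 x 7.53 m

IV

Ratios (long/short): I ≈ 1.144; II ≈ 1.105; III ≈ 1.326; IV ≈ 1.259.
5:4 ≈ 1.250; option IV is nearest (Δ 0.009).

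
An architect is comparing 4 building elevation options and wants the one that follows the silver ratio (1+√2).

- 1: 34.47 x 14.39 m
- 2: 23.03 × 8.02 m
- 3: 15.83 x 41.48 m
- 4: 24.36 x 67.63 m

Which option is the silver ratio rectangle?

Ratios (long/short): 1 ≈ 2.395; 2 ≈ 2.872; 3 ≈ 2.620; 4 ≈ 2.776.
silver ratio ≈ 2.414; option 1 is nearest (Δ 0.019).

1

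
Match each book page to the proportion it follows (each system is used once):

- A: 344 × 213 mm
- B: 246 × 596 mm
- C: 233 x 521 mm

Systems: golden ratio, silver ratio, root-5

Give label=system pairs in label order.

A = 344/213 ≈ 1.615 → golden ratio (1.618)
B = 596/246 ≈ 2.423 → silver ratio (2.414)
C = 521/233 ≈ 2.236 → root-5 (2.236)

A=golden ratio, B=silver ratio, C=root-5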